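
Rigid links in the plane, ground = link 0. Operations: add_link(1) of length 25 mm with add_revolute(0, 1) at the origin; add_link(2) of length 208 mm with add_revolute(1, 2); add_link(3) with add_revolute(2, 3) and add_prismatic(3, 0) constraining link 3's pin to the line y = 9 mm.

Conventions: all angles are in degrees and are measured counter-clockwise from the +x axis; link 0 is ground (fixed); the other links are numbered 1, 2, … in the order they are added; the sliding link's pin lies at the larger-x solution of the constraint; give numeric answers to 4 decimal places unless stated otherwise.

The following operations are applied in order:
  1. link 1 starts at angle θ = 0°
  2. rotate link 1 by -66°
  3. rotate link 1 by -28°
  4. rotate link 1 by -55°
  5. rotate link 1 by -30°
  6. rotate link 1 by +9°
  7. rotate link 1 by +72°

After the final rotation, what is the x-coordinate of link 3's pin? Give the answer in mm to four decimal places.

geometry: r = 25 mm, L = 208 mm, e = 9 mm; θ starts at 0°
rotate link 1 by -66°: θ ← 0° -66° = -66°
rotate link 1 by -28°: θ ← -66° -28° = -94°
rotate link 1 by -55°: θ ← -94° -55° = -149°
rotate link 1 by -30°: θ ← -149° -30° = -179°
rotate link 1 by +9°: θ ← -179° +9° = -170°
rotate link 1 by +72°: θ ← -170° +72° = -98°
crank pin P = (r cos θ, r sin θ) = (-3.479328, -24.756702)
h = r sin θ − e = -24.756702 − 9 = -33.756702
x = r cos θ + √(L² − h²) = -3.479328 + 205.242503 = 201.763176

201.7632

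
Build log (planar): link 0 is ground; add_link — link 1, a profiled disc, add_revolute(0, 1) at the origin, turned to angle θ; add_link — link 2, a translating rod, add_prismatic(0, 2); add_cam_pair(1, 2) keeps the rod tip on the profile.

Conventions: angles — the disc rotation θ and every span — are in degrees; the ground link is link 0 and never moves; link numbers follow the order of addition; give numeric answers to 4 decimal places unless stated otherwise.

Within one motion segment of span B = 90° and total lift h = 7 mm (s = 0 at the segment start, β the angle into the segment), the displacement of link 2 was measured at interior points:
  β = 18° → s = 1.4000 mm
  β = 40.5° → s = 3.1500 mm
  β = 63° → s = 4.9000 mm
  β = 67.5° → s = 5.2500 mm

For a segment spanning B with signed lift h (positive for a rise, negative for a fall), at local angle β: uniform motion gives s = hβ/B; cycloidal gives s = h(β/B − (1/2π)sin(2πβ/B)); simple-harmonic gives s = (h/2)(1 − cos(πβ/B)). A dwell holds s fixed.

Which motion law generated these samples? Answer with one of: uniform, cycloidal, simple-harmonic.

candidates at β/B = r: uniform s = h·r (linear in β); cycloidal s = h·(r − sin(2πr)/(2π)); simple-harmonic s = (h/2)(1 − cos(πr))
β=18°: printed 1.4000 | uniform 1.4000, cycloidal 0.3404, simple-harmonic 0.6684
β=40.5°: printed 3.1500 | uniform 3.1500, cycloidal 2.8057, simple-harmonic 2.9525
β=63°: printed 4.9000 | uniform 4.9000, cycloidal 5.9596, simple-harmonic 5.5572
β=67.5°: printed 5.2500 | uniform 5.2500, cycloidal 6.3641, simple-harmonic 5.9749
only one law matches every sample → uniform

uniform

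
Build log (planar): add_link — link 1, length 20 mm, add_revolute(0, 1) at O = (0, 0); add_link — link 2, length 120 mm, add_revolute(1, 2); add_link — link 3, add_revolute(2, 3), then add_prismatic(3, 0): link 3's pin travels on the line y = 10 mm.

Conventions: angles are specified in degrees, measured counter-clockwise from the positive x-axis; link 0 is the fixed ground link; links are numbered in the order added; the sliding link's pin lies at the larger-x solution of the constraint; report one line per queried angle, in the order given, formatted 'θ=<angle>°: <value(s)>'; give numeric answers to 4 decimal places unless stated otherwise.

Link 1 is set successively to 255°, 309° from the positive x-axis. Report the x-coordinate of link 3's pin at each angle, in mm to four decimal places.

geometry: r = 20 mm, L = 120 mm, e = 10 mm
θ=255°: crank pin P = (r cos θ, r sin θ) = (-5.176381, -19.318517)
θ=255°: h = r sin θ − e = -19.318517 − 10 = -29.318517
θ=255°: x = r cos θ + √(L² − h²) = -5.176381 + 116.363330 = 111.186949
θ=309°: crank pin P = (r cos θ, r sin θ) = (12.586408, -15.542919)
θ=309°: h = r sin θ − e = -15.542919 − 10 = -25.542919
θ=309°: x = r cos θ + √(L² − h²) = 12.586408 + 117.249986 = 129.836394

θ=255°: 111.1869
θ=309°: 129.8364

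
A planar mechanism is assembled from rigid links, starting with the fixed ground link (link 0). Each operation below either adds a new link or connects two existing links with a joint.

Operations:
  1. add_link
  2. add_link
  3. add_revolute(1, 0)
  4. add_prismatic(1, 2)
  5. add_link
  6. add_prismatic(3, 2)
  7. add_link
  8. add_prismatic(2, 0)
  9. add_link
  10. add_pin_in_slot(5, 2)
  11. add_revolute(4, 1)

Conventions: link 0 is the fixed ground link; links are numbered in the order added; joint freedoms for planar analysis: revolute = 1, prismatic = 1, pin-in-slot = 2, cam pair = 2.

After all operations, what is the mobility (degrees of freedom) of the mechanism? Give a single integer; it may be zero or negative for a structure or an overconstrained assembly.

ground; <1,0,0>
#1 <2,0,0>
#2 <3,0,0>
R:1↔0 J1 <3,1,0>
P:1↔2 J1 <3,2,0>
#3 <4,2,0>
P:3↔2 J1 <4,3,0>
#4 <5,3,0>
P:2↔0 J1 <5,4,0>
#5 <6,4,0>
PS:5↔2 J2 <6,4,1>
R:4↔1 J1 <6,5,1>
3×5 − 2×5 − 1×1 = 4

M = 4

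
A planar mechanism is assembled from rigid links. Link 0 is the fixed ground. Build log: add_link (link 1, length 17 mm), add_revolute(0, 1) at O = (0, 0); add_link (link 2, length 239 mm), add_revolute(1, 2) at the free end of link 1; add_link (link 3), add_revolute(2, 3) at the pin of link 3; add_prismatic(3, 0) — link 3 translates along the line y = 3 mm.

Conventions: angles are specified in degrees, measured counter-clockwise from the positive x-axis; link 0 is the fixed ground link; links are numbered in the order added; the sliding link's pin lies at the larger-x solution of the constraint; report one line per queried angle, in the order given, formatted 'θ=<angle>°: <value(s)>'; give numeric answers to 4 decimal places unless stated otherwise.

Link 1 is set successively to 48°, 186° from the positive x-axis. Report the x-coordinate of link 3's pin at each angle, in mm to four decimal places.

geometry: r = 17 mm, L = 239 mm, e = 3 mm
θ=48°: crank pin P = (r cos θ, r sin θ) = (11.375220, 12.633462)
θ=48°: h = r sin θ − e = 12.633462 − 3 = 9.633462
θ=48°: x = r cos θ + √(L² − h²) = 11.375220 + 238.805771 = 250.180992
θ=186°: crank pin P = (r cos θ, r sin θ) = (-16.906872, -1.776984)
θ=186°: h = r sin θ − e = -1.776984 − 3 = -4.776984
θ=186°: x = r cos θ + √(L² − h²) = -16.906872 + 238.952256 = 222.045383

θ=48°: 250.1810
θ=186°: 222.0454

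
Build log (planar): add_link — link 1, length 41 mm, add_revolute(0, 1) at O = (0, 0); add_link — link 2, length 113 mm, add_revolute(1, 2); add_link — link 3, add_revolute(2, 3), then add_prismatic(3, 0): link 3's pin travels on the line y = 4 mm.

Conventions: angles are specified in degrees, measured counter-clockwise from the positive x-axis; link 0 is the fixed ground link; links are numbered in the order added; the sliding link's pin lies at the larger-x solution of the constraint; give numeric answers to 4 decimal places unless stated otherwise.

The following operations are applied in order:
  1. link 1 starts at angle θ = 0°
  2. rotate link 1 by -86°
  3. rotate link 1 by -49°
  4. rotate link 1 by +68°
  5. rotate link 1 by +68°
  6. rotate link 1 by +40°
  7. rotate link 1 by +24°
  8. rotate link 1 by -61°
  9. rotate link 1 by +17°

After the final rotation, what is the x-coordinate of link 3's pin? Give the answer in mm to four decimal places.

geometry: r = 41 mm, L = 113 mm, e = 4 mm; θ starts at 0°
rotate link 1 by -86°: θ ← 0° -86° = -86°
rotate link 1 by -49°: θ ← -86° -49° = -135°
rotate link 1 by +68°: θ ← -135° +68° = -67°
rotate link 1 by +68°: θ ← -67° +68° = 1°
rotate link 1 by +40°: θ ← 1° +40° = 41°
rotate link 1 by +24°: θ ← 41° +24° = 65°
rotate link 1 by -61°: θ ← 65° -61° = 4°
rotate link 1 by +17°: θ ← 4° +17° = 21°
crank pin P = (r cos θ, r sin θ) = (38.276797, 14.693086)
h = r sin θ − e = 14.693086 − 4 = 10.693086
x = r cos θ + √(L² − h²) = 38.276797 + 112.492924 = 150.769721

150.7697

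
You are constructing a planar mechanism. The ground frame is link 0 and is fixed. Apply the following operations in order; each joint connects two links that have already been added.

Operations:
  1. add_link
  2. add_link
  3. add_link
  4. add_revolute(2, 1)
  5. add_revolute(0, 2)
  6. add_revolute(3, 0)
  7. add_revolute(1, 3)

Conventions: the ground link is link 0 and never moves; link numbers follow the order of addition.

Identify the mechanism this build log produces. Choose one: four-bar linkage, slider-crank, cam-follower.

links: 4 (incl. ground); joints: 4 revolute, 0 prismatic, 0 higher (cam) pair, forming one closed loop
4 links in a single 4R loop → four-bar linkage

four-bar linkage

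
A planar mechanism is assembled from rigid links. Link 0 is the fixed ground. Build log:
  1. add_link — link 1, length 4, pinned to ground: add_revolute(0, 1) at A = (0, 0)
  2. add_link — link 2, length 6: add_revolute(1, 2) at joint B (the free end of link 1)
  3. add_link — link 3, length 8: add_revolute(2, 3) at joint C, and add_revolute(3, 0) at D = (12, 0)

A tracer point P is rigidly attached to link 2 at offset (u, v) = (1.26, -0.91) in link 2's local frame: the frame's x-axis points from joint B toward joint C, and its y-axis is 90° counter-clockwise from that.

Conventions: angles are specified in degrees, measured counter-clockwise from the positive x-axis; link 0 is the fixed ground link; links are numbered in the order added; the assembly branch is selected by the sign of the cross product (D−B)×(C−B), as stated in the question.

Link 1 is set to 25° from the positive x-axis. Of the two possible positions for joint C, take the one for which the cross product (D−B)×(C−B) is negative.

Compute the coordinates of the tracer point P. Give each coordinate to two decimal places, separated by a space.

A=(0,0), D=(12.00,0)
B = A + 4.00·(cos25°, sin25°) = (3.6252, 1.6905)
|BD| = 8.5437
circle(B,6.00) ∩ circle(D,8.00): a=2.6332, h=5.3913
  candidates: C₊=(7.2731,6.4542) cross=46.062; C₋=(5.1396,-4.1153) cross=-46.062
  branch - wants cross < 0 → take C=(5.1396,-4.1153) (cross=-46.062)
ex = (C−B)/|BC| = (0.2524,-0.9676); ey = (0.9676,0.2524)
P = B + 1.26·ex + -0.91·ey = (3.0627,0.2416)

3.06 0.24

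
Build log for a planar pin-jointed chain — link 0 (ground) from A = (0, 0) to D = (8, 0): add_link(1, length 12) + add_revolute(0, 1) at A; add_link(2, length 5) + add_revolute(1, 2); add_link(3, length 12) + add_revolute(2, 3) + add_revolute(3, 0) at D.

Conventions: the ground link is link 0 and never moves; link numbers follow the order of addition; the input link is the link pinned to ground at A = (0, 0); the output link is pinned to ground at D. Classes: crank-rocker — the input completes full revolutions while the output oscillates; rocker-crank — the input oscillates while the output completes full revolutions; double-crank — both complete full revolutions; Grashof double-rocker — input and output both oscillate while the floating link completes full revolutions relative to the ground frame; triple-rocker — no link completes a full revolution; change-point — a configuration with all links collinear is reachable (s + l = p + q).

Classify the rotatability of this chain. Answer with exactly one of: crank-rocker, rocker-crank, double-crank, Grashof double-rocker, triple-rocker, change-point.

lengths: ground=8, input=12, coupler=5, output=12
sorted: s=5 (shortest), l=12 (longest), p+q=20
s + l = 17 vs p + q = 20
s + l < p + q (Grashof) with shortest = coupler link → Grashof double-rocker

Grashof double-rocker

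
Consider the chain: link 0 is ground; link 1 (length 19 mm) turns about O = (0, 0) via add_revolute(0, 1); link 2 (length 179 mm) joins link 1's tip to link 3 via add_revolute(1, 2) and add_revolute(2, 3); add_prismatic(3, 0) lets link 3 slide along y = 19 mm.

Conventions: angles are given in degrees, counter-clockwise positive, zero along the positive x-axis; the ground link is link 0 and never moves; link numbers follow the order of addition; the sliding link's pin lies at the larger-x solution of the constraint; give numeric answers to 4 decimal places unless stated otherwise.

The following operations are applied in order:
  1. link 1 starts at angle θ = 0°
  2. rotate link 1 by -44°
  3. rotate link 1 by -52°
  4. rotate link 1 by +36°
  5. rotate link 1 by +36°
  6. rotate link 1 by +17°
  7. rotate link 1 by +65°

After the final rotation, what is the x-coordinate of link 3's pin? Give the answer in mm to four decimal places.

geometry: r = 19 mm, L = 179 mm, e = 19 mm; θ starts at 0°
rotate link 1 by -44°: θ ← 0° -44° = -44°
rotate link 1 by -52°: θ ← -44° -52° = -96°
rotate link 1 by +36°: θ ← -96° +36° = -60°
rotate link 1 by +36°: θ ← -60° +36° = -24°
rotate link 1 by +17°: θ ← -24° +17° = -7°
rotate link 1 by +65°: θ ← -7° +65° = 58°
crank pin P = (r cos θ, r sin θ) = (10.068466, 16.112914)
h = r sin θ − e = 16.112914 − 19 = -2.887086
x = r cos θ + √(L² − h²) = 10.068466 + 178.976716 = 189.045182

189.0452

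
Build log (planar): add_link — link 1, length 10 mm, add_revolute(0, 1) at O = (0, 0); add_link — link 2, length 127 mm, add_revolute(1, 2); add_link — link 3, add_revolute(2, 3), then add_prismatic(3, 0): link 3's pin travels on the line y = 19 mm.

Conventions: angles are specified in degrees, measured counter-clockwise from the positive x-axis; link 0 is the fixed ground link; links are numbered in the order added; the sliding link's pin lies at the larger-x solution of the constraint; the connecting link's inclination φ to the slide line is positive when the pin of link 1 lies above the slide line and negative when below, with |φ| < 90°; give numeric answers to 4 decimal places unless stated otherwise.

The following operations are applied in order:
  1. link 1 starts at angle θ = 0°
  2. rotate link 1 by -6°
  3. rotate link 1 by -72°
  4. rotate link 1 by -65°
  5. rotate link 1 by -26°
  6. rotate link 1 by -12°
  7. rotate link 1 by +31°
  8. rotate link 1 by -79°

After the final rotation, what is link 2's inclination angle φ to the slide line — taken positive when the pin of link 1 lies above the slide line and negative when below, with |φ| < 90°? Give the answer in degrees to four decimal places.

geometry: r = 10 mm, L = 127 mm, e = 19 mm; θ starts at 0°
rotate link 1 by -6°: θ ← 0° -6° = -6°
rotate link 1 by -72°: θ ← -6° -72° = -78°
rotate link 1 by -65°: θ ← -78° -65° = -143°
rotate link 1 by -26°: θ ← -143° -26° = -169°
rotate link 1 by -12°: θ ← -169° -12° = -181°
rotate link 1 by +31°: θ ← -181° +31° = -150°
rotate link 1 by -79°: θ ← -150° -79° = -229°
h = r sin θ − e = 7.547096 − 19 = -11.452904
sin φ = h / L = -11.452904 / 127 = -0.09018035
φ = arcsin(-0.09018035) = -5.173982°

-5.1740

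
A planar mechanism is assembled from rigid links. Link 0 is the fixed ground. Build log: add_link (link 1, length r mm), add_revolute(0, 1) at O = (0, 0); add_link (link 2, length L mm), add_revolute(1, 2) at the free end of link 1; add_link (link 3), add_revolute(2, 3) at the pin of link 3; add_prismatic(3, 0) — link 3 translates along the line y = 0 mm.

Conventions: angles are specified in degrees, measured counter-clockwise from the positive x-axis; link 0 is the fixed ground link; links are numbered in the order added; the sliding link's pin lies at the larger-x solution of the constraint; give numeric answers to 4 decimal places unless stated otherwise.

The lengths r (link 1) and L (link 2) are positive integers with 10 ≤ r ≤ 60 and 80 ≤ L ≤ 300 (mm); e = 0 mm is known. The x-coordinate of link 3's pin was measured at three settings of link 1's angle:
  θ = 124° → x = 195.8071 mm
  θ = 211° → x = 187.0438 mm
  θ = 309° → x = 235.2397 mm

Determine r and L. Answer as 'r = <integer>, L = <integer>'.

constraint per measurement: (x − r cos θ)² + (r sin θ − e)² = L²
subtracting the θ₁ and θ₂ equations cancels the r² and L² terms:
r = (x₁² − x₂²) / (2[(x₁cos θ₁ + e sin θ₁) − (x₂cos θ₂ + e sin θ₂)]) = 33.0000 → r = 33
L² = (x₁ − r cos θ₁)² + (r sin θ₁ − e)² = 46656.0205 → L = 216.0000 → L = 216
check at θ₃=309°: x = 235.2397 (printed 235.2397) ✓

r = 33, L = 216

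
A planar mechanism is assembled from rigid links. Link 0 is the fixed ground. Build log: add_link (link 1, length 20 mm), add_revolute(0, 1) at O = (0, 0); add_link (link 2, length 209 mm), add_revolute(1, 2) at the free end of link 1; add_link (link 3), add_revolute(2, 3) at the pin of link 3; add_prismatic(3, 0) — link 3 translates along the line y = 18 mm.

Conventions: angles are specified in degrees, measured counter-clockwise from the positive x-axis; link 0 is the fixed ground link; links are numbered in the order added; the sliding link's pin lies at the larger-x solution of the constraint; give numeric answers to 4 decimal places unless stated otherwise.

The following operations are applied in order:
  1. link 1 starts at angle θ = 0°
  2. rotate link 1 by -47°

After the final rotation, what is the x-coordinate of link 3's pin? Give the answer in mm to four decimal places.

geometry: r = 20 mm, L = 209 mm, e = 18 mm; θ starts at 0°
rotate link 1 by -47°: θ ← 0° -47° = -47°
crank pin P = (r cos θ, r sin θ) = (13.639967, -14.627074)
h = r sin θ − e = -14.627074 − 18 = -32.627074
x = r cos θ + √(L² − h²) = 13.639967 + 206.437579 = 220.077546

220.0775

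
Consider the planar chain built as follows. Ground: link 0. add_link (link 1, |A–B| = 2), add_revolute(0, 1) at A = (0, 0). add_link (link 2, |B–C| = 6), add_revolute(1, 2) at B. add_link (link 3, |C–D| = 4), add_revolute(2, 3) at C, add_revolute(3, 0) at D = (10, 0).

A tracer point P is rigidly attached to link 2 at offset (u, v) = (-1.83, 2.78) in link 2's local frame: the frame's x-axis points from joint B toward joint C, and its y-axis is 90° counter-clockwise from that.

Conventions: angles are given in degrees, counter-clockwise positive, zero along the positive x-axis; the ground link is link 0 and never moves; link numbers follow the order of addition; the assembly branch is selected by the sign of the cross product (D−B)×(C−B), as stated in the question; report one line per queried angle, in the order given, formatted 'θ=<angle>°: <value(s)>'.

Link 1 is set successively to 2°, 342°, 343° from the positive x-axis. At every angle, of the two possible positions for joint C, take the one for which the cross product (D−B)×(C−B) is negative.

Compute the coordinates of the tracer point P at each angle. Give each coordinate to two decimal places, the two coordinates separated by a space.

A=(0,0), D=(10.00,0)
θ=2°: B = A + 2.00·(cos2°, sin2°) = (1.9988, 0.0698)
θ=2°: |BD| = 8.0015
θ=2°: circle(B,6.00) ∩ circle(D,4.00): a=5.2505, h=2.9038
θ=2°:   candidates: C₊=(7.2744,2.9277) cross=23.235; C₋=(7.2238,-2.8797) cross=-23.235
θ=2°:   branch - wants cross < 0 → take C=(7.2238,-2.8797) (cross=-23.235)
θ=2°: ex = (C−B)/|BC| = (0.8708,-0.4916); ey = (0.4916,0.8708)
θ=2°: P = B + -1.83·ex + 2.78·ey = (1.7718,3.3903)
θ=342°: B = A + 2.00·(cos342°, sin342°) = (1.9021, -0.6180)
θ=342°: |BD| = 8.1214
θ=342°: circle(B,6.00) ∩ circle(D,4.00): a=5.2920, h=2.8274
θ=342°:   candidates: C₊=(6.9636,2.6039) cross=22.963; C₋=(7.3940,-3.0346) cross=-22.963
θ=342°:   branch - wants cross < 0 → take C=(7.3940,-3.0346) (cross=-22.963)
θ=342°: ex = (C−B)/|BC| = (0.9153,-0.4028); ey = (0.4028,0.9153)
θ=342°: P = B + -1.83·ex + 2.78·ey = (1.3468,2.6636)
θ=343°: B = A + 2.00·(cos343°, sin343°) = (1.9126, -0.5847)
θ=343°: |BD| = 8.1085
θ=343°: circle(B,6.00) ∩ circle(D,4.00): a=5.2875, h=2.8359
θ=343°:   candidates: C₊=(6.9819,2.6250) cross=22.995; C₋=(7.3909,-3.0319) cross=-22.995
θ=343°:   branch - wants cross < 0 → take C=(7.3909,-3.0319) (cross=-22.995)
θ=343°: ex = (C−B)/|BC| = (0.9130,-0.4079); ey = (0.4079,0.9130)
θ=343°: P = B + -1.83·ex + 2.78·ey = (1.3756,2.6999)

θ=2°: 1.77 3.39
θ=342°: 1.35 2.66
θ=343°: 1.38 2.70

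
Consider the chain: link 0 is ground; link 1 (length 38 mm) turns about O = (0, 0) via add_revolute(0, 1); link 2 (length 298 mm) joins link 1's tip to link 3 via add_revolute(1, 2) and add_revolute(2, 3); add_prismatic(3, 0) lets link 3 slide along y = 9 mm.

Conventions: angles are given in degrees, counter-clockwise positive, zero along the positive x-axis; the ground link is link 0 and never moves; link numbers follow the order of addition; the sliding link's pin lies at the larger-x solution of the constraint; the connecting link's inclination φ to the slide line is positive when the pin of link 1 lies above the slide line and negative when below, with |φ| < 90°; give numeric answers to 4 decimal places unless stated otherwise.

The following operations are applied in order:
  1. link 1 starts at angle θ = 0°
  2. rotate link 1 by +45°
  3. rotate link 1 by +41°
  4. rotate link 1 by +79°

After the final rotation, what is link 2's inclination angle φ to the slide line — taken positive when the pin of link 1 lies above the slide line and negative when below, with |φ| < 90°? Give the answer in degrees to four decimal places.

geometry: r = 38 mm, L = 298 mm, e = 9 mm; θ starts at 0°
rotate link 1 by +45°: θ ← 0° +45° = 45°
rotate link 1 by +41°: θ ← 45° +41° = 86°
rotate link 1 by +79°: θ ← 86° +79° = 165°
h = r sin θ − e = 9.835124 − 9 = 0.835124
sin φ = h / L = 0.835124 / 298 = 0.00280243
φ = arcsin(0.00280243) = 0.160568°

0.1606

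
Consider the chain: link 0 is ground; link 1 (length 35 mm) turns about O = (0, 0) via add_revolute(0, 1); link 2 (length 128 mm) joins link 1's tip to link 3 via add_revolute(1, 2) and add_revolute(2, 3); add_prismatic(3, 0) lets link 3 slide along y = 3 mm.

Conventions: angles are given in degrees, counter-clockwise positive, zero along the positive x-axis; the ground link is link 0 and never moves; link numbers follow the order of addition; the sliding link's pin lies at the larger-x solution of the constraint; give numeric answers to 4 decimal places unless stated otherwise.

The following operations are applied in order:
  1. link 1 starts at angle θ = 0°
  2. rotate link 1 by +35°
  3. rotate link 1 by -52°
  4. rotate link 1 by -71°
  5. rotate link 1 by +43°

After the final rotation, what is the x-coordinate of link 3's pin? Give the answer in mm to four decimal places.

geometry: r = 35 mm, L = 128 mm, e = 3 mm; θ starts at 0°
rotate link 1 by +35°: θ ← 0° +35° = 35°
rotate link 1 by -52°: θ ← 35° -52° = -17°
rotate link 1 by -71°: θ ← -17° -71° = -88°
rotate link 1 by +43°: θ ← -88° +43° = -45°
crank pin P = (r cos θ, r sin θ) = (24.748737, -24.748737)
h = r sin θ − e = -24.748737 − 3 = -27.748737
x = r cos θ + √(L² − h²) = 24.748737 + 124.956023 = 149.704760

149.7048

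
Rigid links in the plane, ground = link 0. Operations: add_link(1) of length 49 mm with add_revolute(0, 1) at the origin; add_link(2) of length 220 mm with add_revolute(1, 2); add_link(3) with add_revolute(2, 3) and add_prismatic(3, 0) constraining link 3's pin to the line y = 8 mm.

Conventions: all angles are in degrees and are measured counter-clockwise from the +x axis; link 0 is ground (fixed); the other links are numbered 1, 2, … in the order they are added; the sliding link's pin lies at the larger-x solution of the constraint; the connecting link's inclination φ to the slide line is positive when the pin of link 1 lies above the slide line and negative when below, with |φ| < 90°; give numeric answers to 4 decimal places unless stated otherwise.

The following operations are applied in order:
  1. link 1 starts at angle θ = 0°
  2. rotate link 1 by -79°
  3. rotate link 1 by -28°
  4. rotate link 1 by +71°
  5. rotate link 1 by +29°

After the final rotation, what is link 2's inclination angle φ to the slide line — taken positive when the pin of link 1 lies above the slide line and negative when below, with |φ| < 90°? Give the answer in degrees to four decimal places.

geometry: r = 49 mm, L = 220 mm, e = 8 mm; θ starts at 0°
rotate link 1 by -79°: θ ← 0° -79° = -79°
rotate link 1 by -28°: θ ← -79° -28° = -107°
rotate link 1 by +71°: θ ← -107° +71° = -36°
rotate link 1 by +29°: θ ← -36° +29° = -7°
h = r sin θ − e = -5.971598 − 8 = -13.971598
sin φ = h / L = -13.971598 / 220 = -0.06350726
φ = arcsin(-0.06350726) = -3.641148°

-3.6411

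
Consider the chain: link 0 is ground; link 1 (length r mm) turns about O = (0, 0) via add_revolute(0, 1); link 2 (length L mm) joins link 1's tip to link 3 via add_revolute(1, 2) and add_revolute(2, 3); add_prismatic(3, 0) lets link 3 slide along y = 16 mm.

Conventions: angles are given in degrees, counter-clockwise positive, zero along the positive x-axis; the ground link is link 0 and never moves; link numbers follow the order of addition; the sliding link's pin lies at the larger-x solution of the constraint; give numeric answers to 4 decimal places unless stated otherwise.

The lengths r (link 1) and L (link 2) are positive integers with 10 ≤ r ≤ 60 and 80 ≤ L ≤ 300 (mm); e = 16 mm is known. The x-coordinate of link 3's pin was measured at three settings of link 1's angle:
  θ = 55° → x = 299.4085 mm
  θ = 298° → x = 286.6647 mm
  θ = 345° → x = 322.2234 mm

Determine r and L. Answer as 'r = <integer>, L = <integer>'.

constraint per measurement: (x − r cos θ)² + (r sin θ − e)² = L²
subtracting the θ₁ and θ₂ equations cancels the r² and L² terms:
r = (x₁² − x₂²) / (2[(x₁cos θ₁ + e sin θ₁) − (x₂cos θ₂ + e sin θ₂)]) = 57.9999 → r = 58
L² = (x₁ − r cos θ₁)² + (r sin θ₁ − e)² = 71823.9991 → L = 268.0000 → L = 268
check at θ₃=345°: x = 322.2234 (printed 322.2234) ✓

r = 58, L = 268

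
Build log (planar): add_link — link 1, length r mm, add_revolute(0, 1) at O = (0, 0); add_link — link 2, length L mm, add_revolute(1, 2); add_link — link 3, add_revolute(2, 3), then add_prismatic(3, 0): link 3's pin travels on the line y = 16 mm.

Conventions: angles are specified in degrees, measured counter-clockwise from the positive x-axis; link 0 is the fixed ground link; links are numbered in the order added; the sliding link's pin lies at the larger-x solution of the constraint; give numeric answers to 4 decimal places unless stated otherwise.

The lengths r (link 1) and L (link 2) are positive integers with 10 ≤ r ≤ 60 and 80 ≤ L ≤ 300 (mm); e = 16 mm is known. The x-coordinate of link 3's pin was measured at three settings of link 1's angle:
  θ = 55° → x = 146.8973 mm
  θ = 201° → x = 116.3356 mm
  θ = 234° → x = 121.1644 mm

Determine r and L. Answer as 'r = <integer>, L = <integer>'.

constraint per measurement: (x − r cos θ)² + (r sin θ − e)² = L²
subtracting the θ₁ and θ₂ equations cancels the r² and L² terms:
r = (x₁² − x₂²) / (2[(x₁cos θ₁ + e sin θ₁) − (x₂cos θ₂ + e sin θ₂)]) = 19.0001 → r = 19
L² = (x₁ − r cos θ₁)² + (r sin θ₁ − e)² = 18496.0128 → L = 136.0000 → L = 136
check at θ₃=234°: x = 121.1644 (printed 121.1644) ✓

r = 19, L = 136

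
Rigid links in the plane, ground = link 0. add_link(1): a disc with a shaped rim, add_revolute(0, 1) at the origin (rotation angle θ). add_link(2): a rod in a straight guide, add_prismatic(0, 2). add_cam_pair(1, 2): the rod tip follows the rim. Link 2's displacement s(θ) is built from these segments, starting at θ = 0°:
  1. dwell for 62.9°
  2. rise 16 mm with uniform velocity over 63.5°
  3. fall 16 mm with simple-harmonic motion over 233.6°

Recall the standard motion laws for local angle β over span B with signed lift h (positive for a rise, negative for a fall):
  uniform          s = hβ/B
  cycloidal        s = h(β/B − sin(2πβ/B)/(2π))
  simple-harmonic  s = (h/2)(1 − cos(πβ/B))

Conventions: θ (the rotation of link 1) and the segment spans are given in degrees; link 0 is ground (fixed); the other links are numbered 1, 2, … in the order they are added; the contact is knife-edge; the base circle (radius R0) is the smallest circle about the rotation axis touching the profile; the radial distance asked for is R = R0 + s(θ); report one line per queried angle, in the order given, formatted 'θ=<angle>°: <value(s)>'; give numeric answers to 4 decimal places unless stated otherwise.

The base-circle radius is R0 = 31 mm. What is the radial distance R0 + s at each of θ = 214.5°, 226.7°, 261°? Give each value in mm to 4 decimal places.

segment 1 (0° to 62.9°, dwell): s unchanged at 0.0000
segment 2 (62.9° to 126.4°, uniform, h = 16) is passed completely: s = 0.0000 + (16) = 16.0000
θ = 214.5° falls in segment 3 (126.4° to 360°, simple-harmonic, h = -16): β = 214.5 − 126.4 = 88.1°, B = 233.6°; Δs = -16/2·(1 − cos(π·0.3771)) = -4.9883; s = 16.0000 − 4.9883 = 11.0117
θ = 226.7° falls in segment 3 (126.4° to 360°, simple-harmonic, h = -16): β = 226.7 − 126.4 = 100.3°, B = 233.6°; Δs = -16/2·(1 − cos(π·0.4294)) = -6.2393; s = 16.0000 − 6.2393 = 9.7607
θ = 261° falls in segment 3 (126.4° to 360°, simple-harmonic, h = -16): β = 261 − 126.4 = 134.6°, B = 233.6°; Δs = -16/2·(1 − cos(π·0.5762)) = -9.8968; s = 16.0000 − 9.8968 = 6.1032
θ=214.5°: R = R0 + s = 31 + 11.0117 = 42.0117
θ=226.7°: R = R0 + s = 31 + 9.7607 = 40.7607
θ=261°: R = R0 + s = 31 + 6.1032 = 37.1032

θ=214.5°: 42.0117
θ=226.7°: 40.7607
θ=261°: 37.1032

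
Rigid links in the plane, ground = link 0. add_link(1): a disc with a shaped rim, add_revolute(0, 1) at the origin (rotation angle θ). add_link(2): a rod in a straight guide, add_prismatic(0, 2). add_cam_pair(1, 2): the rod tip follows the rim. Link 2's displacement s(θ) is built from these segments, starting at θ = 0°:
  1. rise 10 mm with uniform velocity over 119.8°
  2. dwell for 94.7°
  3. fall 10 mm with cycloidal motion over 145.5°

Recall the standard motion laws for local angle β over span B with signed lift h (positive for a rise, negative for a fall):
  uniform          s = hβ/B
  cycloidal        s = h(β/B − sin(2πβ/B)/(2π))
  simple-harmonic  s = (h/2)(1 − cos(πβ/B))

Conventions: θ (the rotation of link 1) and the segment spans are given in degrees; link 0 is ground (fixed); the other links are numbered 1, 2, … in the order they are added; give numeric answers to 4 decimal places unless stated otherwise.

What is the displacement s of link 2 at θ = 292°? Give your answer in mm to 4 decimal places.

segment 1 (0° to 119.8°, uniform, h = 10) is passed completely: s = 0.0000 + (10) = 10.0000
segment 2 (119.8° to 214.5°, dwell): s unchanged at 10.0000
θ = 292° falls in segment 3 (214.5° to 360°, cycloidal, h = -10): β = 292 − 214.5 = 77.5°, B = 145.5°; Δs = -10·(0.5326 − sin(2π·0.5326)/(2π)) = -5.6506; s = 10.0000 − 5.6506 = 4.3494

4.3494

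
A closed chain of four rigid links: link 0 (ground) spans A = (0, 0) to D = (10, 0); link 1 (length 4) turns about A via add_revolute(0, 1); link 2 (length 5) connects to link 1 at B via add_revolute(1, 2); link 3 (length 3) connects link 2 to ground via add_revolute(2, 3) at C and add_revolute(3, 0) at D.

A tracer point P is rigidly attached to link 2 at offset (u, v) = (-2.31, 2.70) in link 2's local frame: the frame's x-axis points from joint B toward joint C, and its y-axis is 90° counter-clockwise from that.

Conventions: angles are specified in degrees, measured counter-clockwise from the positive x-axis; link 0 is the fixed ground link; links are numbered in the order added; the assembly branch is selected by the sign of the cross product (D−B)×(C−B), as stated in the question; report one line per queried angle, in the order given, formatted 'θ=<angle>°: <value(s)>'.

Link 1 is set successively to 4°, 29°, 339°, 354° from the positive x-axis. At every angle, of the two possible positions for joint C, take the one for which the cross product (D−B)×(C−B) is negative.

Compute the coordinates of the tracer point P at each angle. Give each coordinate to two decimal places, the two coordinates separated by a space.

A=(0,0), D=(10.00,0)
θ=4°: B = A + 4.00·(cos4°, sin4°) = (3.9903, 0.2790)
θ=4°: |BD| = 6.0162
θ=4°: circle(B,5.00) ∩ circle(D,3.00): a=4.3378, h=2.4866
θ=4°:   candidates: C₊=(8.4388,2.5617) cross=14.960; C₋=(8.2081,-2.4061) cross=-14.960
θ=4°:   branch - wants cross < 0 → take C=(8.2081,-2.4061) (cross=-14.960)
θ=4°: ex = (C−B)/|BC| = (0.8436,-0.5370); ey = (0.5370,0.8436)
θ=4°: P = B + -2.31·ex + 2.70·ey = (3.4916,3.7972)
θ=29°: B = A + 4.00·(cos29°, sin29°) = (3.4985, 1.9392)
θ=29°: |BD| = 6.7846
θ=29°: circle(B,5.00) ∩ circle(D,3.00): a=4.5714, h=2.0253
θ=29°:   candidates: C₊=(8.4581,2.5734) cross=13.741; C₋=(7.3003,-1.3083) cross=-13.741
θ=29°:   branch - wants cross < 0 → take C=(7.3003,-1.3083) (cross=-13.741)
θ=29°: ex = (C−B)/|BC| = (0.7604,-0.6495); ey = (0.6495,0.7604)
θ=29°: P = B + -2.31·ex + 2.70·ey = (3.4957,5.4926)
θ=339°: B = A + 4.00·(cos339°, sin339°) = (3.7343, -1.4335)
θ=339°: |BD| = 6.4276
θ=339°: circle(B,5.00) ∩ circle(D,3.00): a=4.4584, h=2.2633
θ=339°:   candidates: C₊=(7.5757,1.7671) cross=14.547; C₋=(8.5852,-2.6454) cross=-14.547
θ=339°:   branch - wants cross < 0 → take C=(8.5852,-2.6454) (cross=-14.547)
θ=339°: ex = (C−B)/|BC| = (0.9702,-0.2424); ey = (0.2424,0.9702)
θ=339°: P = B + -2.31·ex + 2.70·ey = (2.1477,1.7459)
θ=354°: B = A + 4.00·(cos354°, sin354°) = (3.9781, -0.4181)
θ=354°: |BD| = 6.0364
θ=354°: circle(B,5.00) ∩ circle(D,3.00): a=4.3435, h=2.4767
θ=354°:   candidates: C₊=(8.1396,2.3535) cross=14.950; C₋=(8.4827,-2.5880) cross=-14.950
θ=354°:   branch - wants cross < 0 → take C=(8.4827,-2.5880) (cross=-14.950)
θ=354°: ex = (C−B)/|BC| = (0.9009,-0.4340); ey = (0.4340,0.9009)
θ=354°: P = B + -2.31·ex + 2.70·ey = (3.0687,3.0169)

θ=4°: 3.49 3.80
θ=29°: 3.50 5.49
θ=339°: 2.15 1.75
θ=354°: 3.07 3.02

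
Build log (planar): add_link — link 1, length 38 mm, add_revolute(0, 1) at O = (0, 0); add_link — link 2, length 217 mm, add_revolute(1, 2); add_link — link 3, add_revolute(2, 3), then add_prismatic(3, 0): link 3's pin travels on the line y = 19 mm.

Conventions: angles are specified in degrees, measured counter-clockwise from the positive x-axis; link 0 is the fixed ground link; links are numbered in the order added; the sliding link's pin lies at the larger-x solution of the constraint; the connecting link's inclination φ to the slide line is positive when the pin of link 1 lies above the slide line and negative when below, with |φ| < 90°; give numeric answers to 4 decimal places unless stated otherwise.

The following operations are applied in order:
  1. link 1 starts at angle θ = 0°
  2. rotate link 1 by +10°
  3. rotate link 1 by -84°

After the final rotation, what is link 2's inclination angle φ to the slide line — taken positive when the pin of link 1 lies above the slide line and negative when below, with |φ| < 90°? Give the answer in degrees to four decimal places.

geometry: r = 38 mm, L = 217 mm, e = 19 mm; θ starts at 0°
rotate link 1 by +10°: θ ← 0° +10° = 10°
rotate link 1 by -84°: θ ← 10° -84° = -74°
h = r sin θ − e = -36.527944 − 19 = -55.527944
sin φ = h / L = -55.527944 / 217 = -0.25588914
φ = arcsin(-0.25588914) = -14.826278°

-14.8263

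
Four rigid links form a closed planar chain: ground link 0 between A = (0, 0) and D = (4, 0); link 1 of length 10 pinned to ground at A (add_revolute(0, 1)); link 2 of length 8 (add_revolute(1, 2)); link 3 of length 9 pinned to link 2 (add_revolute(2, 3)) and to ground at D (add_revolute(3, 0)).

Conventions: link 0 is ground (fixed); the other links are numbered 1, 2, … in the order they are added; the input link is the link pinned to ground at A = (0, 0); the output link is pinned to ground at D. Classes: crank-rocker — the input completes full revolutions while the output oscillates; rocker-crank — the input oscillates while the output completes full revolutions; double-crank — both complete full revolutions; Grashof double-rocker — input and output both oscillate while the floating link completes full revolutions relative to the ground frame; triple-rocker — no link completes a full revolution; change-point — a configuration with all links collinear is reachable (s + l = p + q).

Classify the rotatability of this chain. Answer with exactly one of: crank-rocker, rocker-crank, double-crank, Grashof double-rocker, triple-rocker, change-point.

lengths: ground=4, input=10, coupler=8, output=9
sorted: s=4 (shortest), l=10 (longest), p+q=17
s + l = 14 vs p + q = 17
s + l < p + q (Grashof) with shortest = ground link → double-crank

double-crank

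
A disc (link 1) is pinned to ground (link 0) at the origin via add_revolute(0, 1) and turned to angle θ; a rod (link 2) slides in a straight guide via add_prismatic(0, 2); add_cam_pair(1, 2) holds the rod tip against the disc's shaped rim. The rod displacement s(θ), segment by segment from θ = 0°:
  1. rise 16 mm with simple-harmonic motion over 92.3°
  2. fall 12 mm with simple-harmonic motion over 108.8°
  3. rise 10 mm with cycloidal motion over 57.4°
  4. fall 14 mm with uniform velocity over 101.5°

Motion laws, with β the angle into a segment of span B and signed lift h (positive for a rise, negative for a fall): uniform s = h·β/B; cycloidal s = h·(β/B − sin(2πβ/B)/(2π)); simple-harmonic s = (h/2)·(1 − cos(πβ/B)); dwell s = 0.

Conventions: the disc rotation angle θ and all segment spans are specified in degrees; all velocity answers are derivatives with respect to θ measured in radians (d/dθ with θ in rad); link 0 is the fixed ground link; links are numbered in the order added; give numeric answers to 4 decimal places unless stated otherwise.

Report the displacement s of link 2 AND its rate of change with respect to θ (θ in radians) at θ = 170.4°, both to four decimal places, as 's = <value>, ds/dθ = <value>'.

segment 1 (0° to 92.3°, simple-harmonic, h = 16) is passed completely: s = 0.0000 + (16) = 16.0000
θ = 170.4° falls in segment 2 (92.3° to 201.1°, simple-harmonic, h = -12): β = 170.4 − 92.3 = 78.1°, B = 108.8°; Δs = -12/2·(1 − cos(π·0.7178)) = -9.7930; s = 16.0000 − 9.7930 = 6.2070
velocity in seg [92.3°–201.1°] (simple-harmonic), θ in radians: β = 78.1° = 1.3631 rad, B = 108.8° = 1.8989 rad; ds/dθ = (πh/(2B)) sin(πβ/B) = (π·(-12)/(2·1.8989)) sin(π·0.7178) = -7.691417 mm/rad

s = 6.2070, ds/dθ = -7.6914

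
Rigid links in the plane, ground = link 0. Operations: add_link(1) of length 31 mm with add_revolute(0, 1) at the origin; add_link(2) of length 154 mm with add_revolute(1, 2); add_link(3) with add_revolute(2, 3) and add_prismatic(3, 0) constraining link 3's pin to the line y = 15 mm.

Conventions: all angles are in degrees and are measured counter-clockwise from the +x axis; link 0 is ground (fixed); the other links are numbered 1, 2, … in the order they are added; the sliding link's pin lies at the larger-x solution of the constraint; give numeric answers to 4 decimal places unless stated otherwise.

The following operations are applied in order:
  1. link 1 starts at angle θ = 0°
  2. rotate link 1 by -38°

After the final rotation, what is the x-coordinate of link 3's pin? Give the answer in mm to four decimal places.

geometry: r = 31 mm, L = 154 mm, e = 15 mm; θ starts at 0°
rotate link 1 by -38°: θ ← 0° -38° = -38°
crank pin P = (r cos θ, r sin θ) = (24.428333, -19.085506)
h = r sin θ − e = -19.085506 − 15 = -34.085506
x = r cos θ + √(L² − h²) = 24.428333 + 150.180486 = 174.608819

174.6088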